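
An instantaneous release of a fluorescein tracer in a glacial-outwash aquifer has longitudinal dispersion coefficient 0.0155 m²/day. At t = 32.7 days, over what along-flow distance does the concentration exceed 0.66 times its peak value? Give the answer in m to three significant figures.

The plume is Gaussian with σ = √(2Dt) = √(2 × 0.0155 × 32.7) = 1.007 m.
C/C_peak = exp(−Δx²/(2σ²)) = 0.66 ⇒ Δx = σ·√(−2 ln 0.66) = 1.007 × 0.9116 = 0.9180 m.
Width = 2Δx = 1.84 m.

1.84 m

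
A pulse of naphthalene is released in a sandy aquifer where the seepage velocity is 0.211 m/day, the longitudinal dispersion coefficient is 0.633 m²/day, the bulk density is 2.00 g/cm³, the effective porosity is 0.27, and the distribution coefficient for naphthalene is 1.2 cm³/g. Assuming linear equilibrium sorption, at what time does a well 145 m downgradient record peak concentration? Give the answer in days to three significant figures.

6660 days

Retardation factor R = 1 + ρ_b·K_d/n = 1 + 2.00 × 1.2/0.27 = 9.889.
Sorption retards both mechanisms: v_R = v/R = 0.02134 m/day, D_R = D/R = 0.06401 m²/day.
Peak time from v_R²t² + 2D_R t − x² = 0: t = (√(D_R² + v_R²x²) − D_R)/v_R².
√(D_R² + v_R²x²) = √(0.06401² + 0.02134² × 145²) = 3.095; v_R² = 0.0004554.
t = (3.095 − 0.06401)/0.0004554 = 6660 days.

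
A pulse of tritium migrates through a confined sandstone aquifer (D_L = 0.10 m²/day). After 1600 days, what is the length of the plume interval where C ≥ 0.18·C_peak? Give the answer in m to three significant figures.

The plume is Gaussian with σ = √(2Dt) = √(2 × 0.10 × 1600) = 17.89 m.
C/C_peak = exp(−Δx²/(2σ²)) = 0.18 ⇒ Δx = σ·√(−2 ln 0.18) = 17.89 × 1.852 = 33.13 m.
Width = 2Δx = 66.3 m.

66.3 m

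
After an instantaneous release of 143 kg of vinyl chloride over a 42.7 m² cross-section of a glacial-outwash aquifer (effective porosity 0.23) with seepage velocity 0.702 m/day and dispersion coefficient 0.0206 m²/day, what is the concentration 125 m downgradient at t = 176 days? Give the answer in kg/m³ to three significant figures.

1.87 kg/m³

For an instantaneous plane source, C(x,t) = M/(n_e·A·√(4πDt)) · exp(−(x−vt)²/(4Dt)), with n_e·A the pore (flow) area.
Plume center vt = 0.702 × 176 = 123.552 m, so the well at 125 m is 1.448 m downgradient of the peak.
√(4πDt) = 6.750 m, giving peak height M/(n_e·A·√(4πDt)) = 143/(0.23 × 42.7 × 6.750) = 2.157 kg/m³.
(x−vt)²/(4Dt) = (1.448)²/(4 × 0.0206 × 176) = 0.1446; exp(−0.1446) = 0.8654.
C = 2.157 × 0.8654 = 1.87 kg/m³.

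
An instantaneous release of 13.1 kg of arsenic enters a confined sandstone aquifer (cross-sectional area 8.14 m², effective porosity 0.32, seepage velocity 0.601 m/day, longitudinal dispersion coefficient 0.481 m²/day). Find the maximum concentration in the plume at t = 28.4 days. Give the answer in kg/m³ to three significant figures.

0.384 kg/m³

The peak of an instantaneous 1D plume sits at x = vt; there the Gaussian factor is 1 and C_max = M/(n_e·A·√(4πDt)), where n_e·A is the pore area the mass is dissolved in.
√(4πDt) = √(4π × 0.481 × 28.4) = 13.10 m, so C_max = 13.1/(0.32 × 8.14 × 13.10) = 0.384 kg/m³.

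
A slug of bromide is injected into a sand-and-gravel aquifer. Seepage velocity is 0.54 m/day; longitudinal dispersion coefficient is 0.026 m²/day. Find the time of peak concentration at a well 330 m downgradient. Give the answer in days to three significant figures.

611 days

For the 1D instantaneous-source solution, setting ∂C/∂t = 0 at fixed x gives v²t² + 2Dt − x² = 0, so t = (√(D² + v²x²) − D)/v².
√(D² + v²x²) = √(0.026² + 0.54² × 330²) = 178.2; v² = 0.2916.
t = (178.2 − 0.026)/0.2916 = 611 days (vs. the pure-advection estimate x/v = 611 d).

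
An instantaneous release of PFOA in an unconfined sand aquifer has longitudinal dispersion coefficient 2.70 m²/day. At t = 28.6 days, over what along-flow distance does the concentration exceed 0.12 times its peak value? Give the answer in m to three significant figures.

The plume is Gaussian with σ = √(2Dt) = √(2 × 2.70 × 28.6) = 12.43 m.
C/C_peak = exp(−Δx²/(2σ²)) = 0.12 ⇒ Δx = σ·√(−2 ln 0.12) = 12.43 × 2.059 = 25.59 m.
Width = 2Δx = 51.2 m.

51.2 m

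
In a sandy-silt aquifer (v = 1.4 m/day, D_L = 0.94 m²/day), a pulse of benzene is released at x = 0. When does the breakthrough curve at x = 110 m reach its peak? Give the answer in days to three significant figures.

For the 1D instantaneous-source solution, setting ∂C/∂t = 0 at fixed x gives v²t² + 2Dt − x² = 0, so t = (√(D² + v²x²) − D)/v².
√(D² + v²x²) = √(0.94² + 1.4² × 110²) = 154.0; v² = 1.96.
t = (154.0 − 0.94)/1.96 = 78.1 days (vs. the pure-advection estimate x/v = 78.6 d).

78.1 days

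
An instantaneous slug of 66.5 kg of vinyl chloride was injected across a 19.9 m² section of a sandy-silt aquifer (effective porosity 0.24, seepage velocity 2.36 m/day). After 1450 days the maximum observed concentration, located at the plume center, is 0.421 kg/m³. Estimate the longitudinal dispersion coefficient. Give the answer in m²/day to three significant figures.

0.0600 m²/day

At the plume center C_max = M/(n_e·A·√(4πDt)), so D = M²/(4πt·(n_e·A·C_max)²).
n_e·A·C_max = 0.24 × 19.9 × 0.421 = 2.011 kg/m.
D = 66.5²/(4π × 1450 × 2.011²) = 0.0600 m²/day.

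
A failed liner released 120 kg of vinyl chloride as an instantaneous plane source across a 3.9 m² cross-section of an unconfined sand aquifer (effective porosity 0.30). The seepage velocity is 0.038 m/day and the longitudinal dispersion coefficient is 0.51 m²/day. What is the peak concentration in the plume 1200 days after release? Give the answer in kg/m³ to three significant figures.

1.17 kg/m³

The peak of an instantaneous 1D plume sits at x = vt; there the Gaussian factor is 1 and C_max = M/(n_e·A·√(4πDt)), where n_e·A is the pore area the mass is dissolved in.
√(4πDt) = √(4π × 0.51 × 1200) = 87.70 m, so C_max = 120/(0.30 × 3.9 × 87.70) = 1.17 kg/m³.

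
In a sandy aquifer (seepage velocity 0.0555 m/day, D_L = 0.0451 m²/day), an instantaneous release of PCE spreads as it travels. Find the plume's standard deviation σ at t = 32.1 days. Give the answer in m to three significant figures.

1.70 m

Dispersive spreading gives a Gaussian with σ² = 2Dt; advection only shifts the center.
σ = √(2 × 0.0451 × 32.1) = 1.70 m.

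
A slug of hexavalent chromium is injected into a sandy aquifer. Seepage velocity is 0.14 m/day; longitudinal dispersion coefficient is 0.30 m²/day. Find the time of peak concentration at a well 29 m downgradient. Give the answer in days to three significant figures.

For the 1D instantaneous-source solution, setting ∂C/∂t = 0 at fixed x gives v²t² + 2Dt − x² = 0, so t = (√(D² + v²x²) − D)/v².
√(D² + v²x²) = √(0.30² + 0.14² × 29²) = 4.071; v² = 0.0196.
t = (4.071 − 0.30)/0.0196 = 192 days (vs. the pure-advection estimate x/v = 207 d).

192 days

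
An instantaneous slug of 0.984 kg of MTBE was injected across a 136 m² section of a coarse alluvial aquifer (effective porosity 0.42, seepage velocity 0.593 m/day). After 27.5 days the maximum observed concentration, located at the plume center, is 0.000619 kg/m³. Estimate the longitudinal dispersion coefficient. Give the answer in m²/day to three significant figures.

2.24 m²/day

At the plume center C_max = M/(n_e·A·√(4πDt)), so D = M²/(4πt·(n_e·A·C_max)²).
n_e·A·C_max = 0.42 × 136 × 0.000619 = 0.03536 kg/m.
D = 0.984²/(4π × 27.5 × 0.03536²) = 2.24 m²/day.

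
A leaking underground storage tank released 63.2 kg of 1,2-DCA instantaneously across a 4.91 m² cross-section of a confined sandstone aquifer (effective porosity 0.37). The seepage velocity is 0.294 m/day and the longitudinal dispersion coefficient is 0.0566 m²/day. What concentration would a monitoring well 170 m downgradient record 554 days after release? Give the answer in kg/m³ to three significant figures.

1.17 kg/m³

For an instantaneous plane source, C(x,t) = M/(n_e·A·√(4πDt)) · exp(−(x−vt)²/(4Dt)), with n_e·A the pore (flow) area.
Plume center vt = 0.294 × 554 = 162.876 m, so the well at 170 m is 7.124 m downgradient of the peak.
√(4πDt) = 19.85 m, giving peak height M/(n_e·A·√(4πDt)) = 63.2/(0.37 × 4.91 × 19.85) = 1.753 kg/m³.
(x−vt)²/(4Dt) = (7.124)²/(4 × 0.0566 × 554) = 0.4046; exp(−0.4046) = 0.6672.
C = 1.753 × 0.6672 = 1.17 kg/m³.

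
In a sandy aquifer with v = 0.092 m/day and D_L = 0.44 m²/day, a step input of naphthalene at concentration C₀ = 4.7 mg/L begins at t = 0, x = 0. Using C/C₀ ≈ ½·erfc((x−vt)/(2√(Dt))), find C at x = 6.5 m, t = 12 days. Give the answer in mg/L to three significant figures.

For a continuous step input, C/C₀ ≈ ½·erfc((x−vt)/(2√(Dt))).
vt = 0.092 × 12 = 1.104 m and 2√(Dt) = 2√(0.44 × 12) = 4.596 m.
Argument (x−vt)/(2√(Dt)) = (6.5 − 1.104)/4.596 = 1.174; ½·erfc(1.174) = 0.04843.
C = 4.7 × 0.04843 = 0.228 mg/L.

0.228 mg/L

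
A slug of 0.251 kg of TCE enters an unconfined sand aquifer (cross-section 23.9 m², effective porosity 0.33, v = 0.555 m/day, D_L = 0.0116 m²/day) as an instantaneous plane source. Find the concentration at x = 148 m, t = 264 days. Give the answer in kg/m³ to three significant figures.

For an instantaneous plane source, C(x,t) = M/(n_e·A·√(4πDt)) · exp(−(x−vt)²/(4Dt)), with n_e·A the pore (flow) area.
Plume center vt = 0.555 × 264 = 146.52 m, so the well at 148 m is 1.48 m downgradient of the peak.
√(4πDt) = 6.203 m, giving peak height M/(n_e·A·√(4πDt)) = 0.251/(0.33 × 23.9 × 6.203) = 0.005131 kg/m³.
(x−vt)²/(4Dt) = (1.48)²/(4 × 0.0116 × 264) = 0.1788; exp(−0.1788) = 0.8363.
C = 0.005131 × 0.8363 = 0.00429 kg/m³.

0.00429 kg/m³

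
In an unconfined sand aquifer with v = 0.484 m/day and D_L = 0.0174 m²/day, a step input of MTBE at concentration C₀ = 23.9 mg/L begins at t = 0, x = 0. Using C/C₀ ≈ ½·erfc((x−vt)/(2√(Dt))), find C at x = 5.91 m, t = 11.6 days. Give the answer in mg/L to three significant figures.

7.67 mg/L

For a continuous step input, C/C₀ ≈ ½·erfc((x−vt)/(2√(Dt))).
vt = 0.484 × 11.6 = 5.6144 m and 2√(Dt) = 2√(0.0174 × 11.6) = 0.8985 m.
Argument (x−vt)/(2√(Dt)) = (5.91 − 5.6144)/0.8985 = 0.3290; ½·erfc(0.3290) = 0.3209.
C = 23.9 × 0.3209 = 7.67 mg/L.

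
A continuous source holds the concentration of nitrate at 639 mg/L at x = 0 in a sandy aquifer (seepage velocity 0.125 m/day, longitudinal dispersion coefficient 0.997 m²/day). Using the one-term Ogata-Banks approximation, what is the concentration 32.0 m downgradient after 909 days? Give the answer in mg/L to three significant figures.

621 mg/L

For a continuous step input, C/C₀ ≈ ½·erfc((x−vt)/(2√(Dt))).
vt = 0.125 × 909 = 113.625 m and 2√(Dt) = 2√(0.997 × 909) = 60.21 m.
Argument (x−vt)/(2√(Dt)) = (32.0 − 113.625)/60.21 = -1.356; ½·erfc(-1.356) = 0.9724.
C = 639 × 0.9724 = 621 mg/L.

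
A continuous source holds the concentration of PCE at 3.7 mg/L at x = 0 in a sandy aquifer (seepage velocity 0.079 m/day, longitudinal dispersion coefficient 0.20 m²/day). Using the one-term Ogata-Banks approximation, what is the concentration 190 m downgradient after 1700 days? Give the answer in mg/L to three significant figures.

For a continuous step input, C/C₀ ≈ ½·erfc((x−vt)/(2√(Dt))).
vt = 0.079 × 1700 = 134.3 m and 2√(Dt) = 2√(0.20 × 1700) = 36.88 m.
Argument (x−vt)/(2√(Dt)) = (190 − 134.3)/36.88 = 1.510; ½·erfc(1.510) = 0.01636.
C = 3.7 × 0.01636 = 0.0605 mg/L.

0.0605 mg/L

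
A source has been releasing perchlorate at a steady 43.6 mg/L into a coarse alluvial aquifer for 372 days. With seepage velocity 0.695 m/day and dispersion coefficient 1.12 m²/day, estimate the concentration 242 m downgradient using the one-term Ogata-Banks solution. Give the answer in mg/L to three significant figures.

31.2 mg/L

For a continuous step input, C/C₀ ≈ ½·erfc((x−vt)/(2√(Dt))).
vt = 0.695 × 372 = 258.54 m and 2√(Dt) = 2√(1.12 × 372) = 40.82 m.
Argument (x−vt)/(2√(Dt)) = (242 − 258.54)/40.82 = -0.4052; ½·erfc(-0.4052) = 0.7167.
C = 43.6 × 0.7167 = 31.2 mg/L.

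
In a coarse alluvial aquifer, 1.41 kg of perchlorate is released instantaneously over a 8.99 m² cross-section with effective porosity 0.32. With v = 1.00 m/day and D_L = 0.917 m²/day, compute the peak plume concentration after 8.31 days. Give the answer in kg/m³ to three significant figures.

0.0501 kg/m³

The peak of an instantaneous 1D plume sits at x = vt; there the Gaussian factor is 1 and C_max = M/(n_e·A·√(4πDt)), where n_e·A is the pore area the mass is dissolved in.
√(4πDt) = √(4π × 0.917 × 8.31) = 9.786 m, so C_max = 1.41/(0.32 × 8.99 × 9.786) = 0.0501 kg/m³.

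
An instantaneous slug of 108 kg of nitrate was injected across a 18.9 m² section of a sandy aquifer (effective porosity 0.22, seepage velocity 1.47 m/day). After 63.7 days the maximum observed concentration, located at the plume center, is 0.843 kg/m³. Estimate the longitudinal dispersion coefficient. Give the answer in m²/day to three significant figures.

1.19 m²/day

At the plume center C_max = M/(n_e·A·√(4πDt)), so D = M²/(4πt·(n_e·A·C_max)²).
n_e·A·C_max = 0.22 × 18.9 × 0.843 = 3.505 kg/m.
D = 108²/(4π × 63.7 × 3.505²) = 1.19 m²/day.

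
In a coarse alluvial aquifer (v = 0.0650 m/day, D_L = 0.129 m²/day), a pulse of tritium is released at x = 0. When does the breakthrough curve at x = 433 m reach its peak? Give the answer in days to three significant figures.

For the 1D instantaneous-source solution, setting ∂C/∂t = 0 at fixed x gives v²t² + 2Dt − x² = 0, so t = (√(D² + v²x²) − D)/v².
√(D² + v²x²) = √(0.129² + 0.0650² × 433²) = 28.15; v² = 0.004225.
t = (28.15 − 0.129)/0.004225 = 6630 days (vs. the pure-advection estimate x/v = 6660 d).

6630 days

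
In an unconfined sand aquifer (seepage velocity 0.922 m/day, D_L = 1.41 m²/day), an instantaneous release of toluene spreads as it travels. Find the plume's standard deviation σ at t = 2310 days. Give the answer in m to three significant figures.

80.7 m

Dispersive spreading gives a Gaussian with σ² = 2Dt; advection only shifts the center.
σ = √(2 × 1.41 × 2310) = 80.7 m.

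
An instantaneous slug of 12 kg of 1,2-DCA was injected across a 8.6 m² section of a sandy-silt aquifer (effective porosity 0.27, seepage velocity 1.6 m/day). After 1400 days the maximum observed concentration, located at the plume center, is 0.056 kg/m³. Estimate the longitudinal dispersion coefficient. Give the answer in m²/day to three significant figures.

0.484 m²/day

At the plume center C_max = M/(n_e·A·√(4πDt)), so D = M²/(4πt·(n_e·A·C_max)²).
n_e·A·C_max = 0.27 × 8.6 × 0.056 = 0.1300 kg/m.
D = 12²/(4π × 1400 × 0.1300²) = 0.484 m²/day.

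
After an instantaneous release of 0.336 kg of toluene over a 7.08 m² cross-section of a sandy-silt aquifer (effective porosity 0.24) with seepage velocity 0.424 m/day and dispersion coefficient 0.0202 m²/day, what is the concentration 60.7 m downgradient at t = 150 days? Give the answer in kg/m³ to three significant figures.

0.0160 kg/m³

For an instantaneous plane source, C(x,t) = M/(n_e·A·√(4πDt)) · exp(−(x−vt)²/(4Dt)), with n_e·A the pore (flow) area.
Plume center vt = 0.424 × 150 = 63.6 m, so the well at 60.7 m is 2.9 m upgradient of the peak.
√(4πDt) = 6.171 m, giving peak height M/(n_e·A·√(4πDt)) = 0.336/(0.24 × 7.08 × 6.171) = 0.03204 kg/m³.
(x−vt)²/(4Dt) = (-2.9)²/(4 × 0.0202 × 150) = 0.6939; exp(−0.6939) = 0.4996.
C = 0.03204 × 0.4996 = 0.0160 kg/m³.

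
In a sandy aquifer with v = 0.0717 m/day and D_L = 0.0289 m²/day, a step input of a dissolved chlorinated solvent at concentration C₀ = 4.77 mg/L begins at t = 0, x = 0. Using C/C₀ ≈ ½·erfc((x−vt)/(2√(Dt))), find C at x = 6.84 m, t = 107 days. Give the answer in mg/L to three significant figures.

3.01 mg/L

For a continuous step input, C/C₀ ≈ ½·erfc((x−vt)/(2√(Dt))).
vt = 0.0717 × 107 = 7.6719 m and 2√(Dt) = 2√(0.0289 × 107) = 3.517 m.
Argument (x−vt)/(2√(Dt)) = (6.84 − 7.6719)/3.517 = -0.2365; ½·erfc(-0.2365) = 0.6310.
C = 4.77 × 0.6310 = 3.01 mg/L.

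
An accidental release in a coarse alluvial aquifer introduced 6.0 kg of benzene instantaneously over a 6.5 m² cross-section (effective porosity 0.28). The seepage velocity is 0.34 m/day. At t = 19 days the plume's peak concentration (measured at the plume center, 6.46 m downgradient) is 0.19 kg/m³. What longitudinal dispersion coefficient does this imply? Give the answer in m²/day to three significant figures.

1.26 m²/day

At the plume center C_max = M/(n_e·A·√(4πDt)), so D = M²/(4πt·(n_e·A·C_max)²).
n_e·A·C_max = 0.28 × 6.5 × 0.19 = 0.3458 kg/m.
D = 6.0²/(4π × 19 × 0.3458²) = 1.26 m²/day.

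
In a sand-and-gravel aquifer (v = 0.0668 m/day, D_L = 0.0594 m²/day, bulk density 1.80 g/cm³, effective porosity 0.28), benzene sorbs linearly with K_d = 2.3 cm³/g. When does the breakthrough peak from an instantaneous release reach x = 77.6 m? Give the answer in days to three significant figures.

18100 days

Retardation factor R = 1 + ρ_b·K_d/n = 1 + 1.80 × 2.3/0.28 = 15.79.
Sorption retards both mechanisms: v_R = v/R = 0.004231 m/day, D_R = D/R = 0.003762 m²/day.
Peak time from v_R²t² + 2D_R t − x² = 0: t = (√(D_R² + v_R²x²) − D_R)/v_R².
√(D_R² + v_R²x²) = √(0.003762² + 0.004231² × 77.6²) = 0.3283; v_R² = 1.790e-05.
t = (0.3283 − 0.003762)/1.790e-05 = 18100 days.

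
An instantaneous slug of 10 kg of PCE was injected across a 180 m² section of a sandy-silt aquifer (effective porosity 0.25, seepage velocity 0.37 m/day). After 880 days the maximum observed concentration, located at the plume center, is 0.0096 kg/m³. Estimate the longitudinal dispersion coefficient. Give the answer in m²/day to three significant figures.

0.0485 m²/day

At the plume center C_max = M/(n_e·A·√(4πDt)), so D = M²/(4πt·(n_e·A·C_max)²).
n_e·A·C_max = 0.25 × 180 × 0.0096 = 0.4320 kg/m.
D = 10²/(4π × 880 × 0.4320²) = 0.0485 m²/day.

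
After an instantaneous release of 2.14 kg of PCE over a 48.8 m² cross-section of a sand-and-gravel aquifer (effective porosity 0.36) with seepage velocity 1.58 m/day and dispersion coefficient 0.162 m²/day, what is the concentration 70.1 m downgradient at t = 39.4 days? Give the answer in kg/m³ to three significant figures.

For an instantaneous plane source, C(x,t) = M/(n_e·A·√(4πDt)) · exp(−(x−vt)²/(4Dt)), with n_e·A the pore (flow) area.
Plume center vt = 1.58 × 39.4 = 62.252 m, so the well at 70.1 m is 7.848 m downgradient of the peak.
√(4πDt) = 8.956 m, giving peak height M/(n_e·A·√(4πDt)) = 2.14/(0.36 × 48.8 × 8.956) = 0.01360 kg/m³.
(x−vt)²/(4Dt) = (7.848)²/(4 × 0.162 × 39.4) = 2.412; exp(−2.412) = 0.08964.
C = 0.01360 × 0.08964 = 0.00122 kg/m³.

0.00122 kg/m³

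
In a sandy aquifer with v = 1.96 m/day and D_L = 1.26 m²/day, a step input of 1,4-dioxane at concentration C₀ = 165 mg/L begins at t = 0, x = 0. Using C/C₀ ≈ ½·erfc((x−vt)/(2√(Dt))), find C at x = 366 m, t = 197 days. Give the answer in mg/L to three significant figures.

135 mg/L

For a continuous step input, C/C₀ ≈ ½·erfc((x−vt)/(2√(Dt))).
vt = 1.96 × 197 = 386.12 m and 2√(Dt) = 2√(1.26 × 197) = 31.51 m.
Argument (x−vt)/(2√(Dt)) = (366 − 386.12)/31.51 = -0.6385; ½·erfc(-0.6385) = 0.8167.
C = 165 × 0.8167 = 135 mg/L.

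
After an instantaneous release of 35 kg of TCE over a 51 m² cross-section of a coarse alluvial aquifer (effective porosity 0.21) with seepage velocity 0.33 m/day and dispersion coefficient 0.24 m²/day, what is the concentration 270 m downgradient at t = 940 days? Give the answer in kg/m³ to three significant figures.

For an instantaneous plane source, C(x,t) = M/(n_e·A·√(4πDt)) · exp(−(x−vt)²/(4Dt)), with n_e·A the pore (flow) area.
Plume center vt = 0.33 × 940 = 310.2 m, so the well at 270 m is 40.2 m upgradient of the peak.
√(4πDt) = 53.24 m, giving peak height M/(n_e·A·√(4πDt)) = 35/(0.21 × 51 × 53.24) = 0.06138 kg/m³.
(x−vt)²/(4Dt) = (-40.2)²/(4 × 0.24 × 940) = 1.791; exp(−1.791) = 0.1668.
C = 0.06138 × 0.1668 = 0.0102 kg/m³.

0.0102 kg/m³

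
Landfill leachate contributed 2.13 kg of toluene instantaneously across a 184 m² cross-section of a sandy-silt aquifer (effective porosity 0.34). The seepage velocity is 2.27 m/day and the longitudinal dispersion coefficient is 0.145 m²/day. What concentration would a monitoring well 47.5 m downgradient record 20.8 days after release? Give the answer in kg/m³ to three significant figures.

0.00549 kg/m³

For an instantaneous plane source, C(x,t) = M/(n_e·A·√(4πDt)) · exp(−(x−vt)²/(4Dt)), with n_e·A the pore (flow) area.
Plume center vt = 2.27 × 20.8 = 47.216 m, so the well at 47.5 m is 0.284 m downgradient of the peak.
√(4πDt) = 6.156 m, giving peak height M/(n_e·A·√(4πDt)) = 2.13/(0.34 × 184 × 6.156) = 0.005531 kg/m³.
(x−vt)²/(4Dt) = (0.284)²/(4 × 0.145 × 20.8) = 0.006686; exp(−0.006686) = 0.9933.
C = 0.005531 × 0.9933 = 0.00549 kg/m³.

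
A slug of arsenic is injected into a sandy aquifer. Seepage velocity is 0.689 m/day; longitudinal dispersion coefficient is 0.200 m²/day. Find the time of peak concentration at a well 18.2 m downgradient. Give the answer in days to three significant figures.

For the 1D instantaneous-source solution, setting ∂C/∂t = 0 at fixed x gives v²t² + 2Dt − x² = 0, so t = (√(D² + v²x²) − D)/v².
√(D² + v²x²) = √(0.200² + 0.689² × 18.2²) = 12.54; v² = 0.474721.
t = (12.54 − 0.200)/0.474721 = 26.0 days (vs. the pure-advection estimate x/v = 26.4 d).

26.0 days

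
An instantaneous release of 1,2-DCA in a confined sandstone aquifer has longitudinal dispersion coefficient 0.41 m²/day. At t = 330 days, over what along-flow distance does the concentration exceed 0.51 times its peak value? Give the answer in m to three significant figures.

38.2 m

The plume is Gaussian with σ = √(2Dt) = √(2 × 0.41 × 330) = 16.45 m.
C/C_peak = exp(−Δx²/(2σ²)) = 0.51 ⇒ Δx = σ·√(−2 ln 0.51) = 16.45 × 1.160 = 19.08 m.
Width = 2Δx = 38.2 m.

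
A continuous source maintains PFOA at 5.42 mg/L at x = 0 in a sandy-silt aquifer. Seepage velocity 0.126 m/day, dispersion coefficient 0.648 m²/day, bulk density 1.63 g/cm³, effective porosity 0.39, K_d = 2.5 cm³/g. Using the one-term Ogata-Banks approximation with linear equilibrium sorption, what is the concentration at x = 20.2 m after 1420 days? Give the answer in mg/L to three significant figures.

1.95 mg/L

Retardation factor R = 1 + ρ_b·K_d/n = 1 + 1.63 × 2.5/0.39 = 11.45.
Sorption retards both mechanisms: v_R = v/R = 0.01100 m/day, D_R = D/R = 0.05659 m²/day.
v_R·t = 0.01100 × 1420 = 15.62 m; 2√(D_R t) = 17.93 m; argument = (20.2 − 15.62)/17.93 = 0.2554.
C = C₀ × ½·erfc(0.2554) = 5.42 × 0.3590 = 1.95 mg/L.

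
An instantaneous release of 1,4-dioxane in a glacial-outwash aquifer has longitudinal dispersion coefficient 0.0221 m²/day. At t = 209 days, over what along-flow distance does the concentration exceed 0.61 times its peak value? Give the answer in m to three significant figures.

6.04 m

The plume is Gaussian with σ = √(2Dt) = √(2 × 0.0221 × 209) = 3.039 m.
C/C_peak = exp(−Δx²/(2σ²)) = 0.61 ⇒ Δx = σ·√(−2 ln 0.61) = 3.039 × 0.9943 = 3.022 m.
Width = 2Δx = 6.04 m.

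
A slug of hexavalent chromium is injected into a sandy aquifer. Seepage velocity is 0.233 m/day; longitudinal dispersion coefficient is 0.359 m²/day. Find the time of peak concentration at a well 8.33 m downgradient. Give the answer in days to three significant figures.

For the 1D instantaneous-source solution, setting ∂C/∂t = 0 at fixed x gives v²t² + 2Dt − x² = 0, so t = (√(D² + v²x²) − D)/v².
√(D² + v²x²) = √(0.359² + 0.233² × 8.33²) = 1.974; v² = 0.054289.
t = (1.974 − 0.359)/0.054289 = 29.7 days (vs. the pure-advection estimate x/v = 35.8 d).

29.7 days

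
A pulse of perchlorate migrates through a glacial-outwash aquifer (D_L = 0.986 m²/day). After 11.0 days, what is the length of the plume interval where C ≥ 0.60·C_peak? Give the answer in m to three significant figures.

9.42 m

The plume is Gaussian with σ = √(2Dt) = √(2 × 0.986 × 11.0) = 4.657 m.
C/C_peak = exp(−Δx²/(2σ²)) = 0.60 ⇒ Δx = σ·√(−2 ln 0.60) = 4.657 × 1.011 = 4.708 m.
Width = 2Δx = 9.42 m.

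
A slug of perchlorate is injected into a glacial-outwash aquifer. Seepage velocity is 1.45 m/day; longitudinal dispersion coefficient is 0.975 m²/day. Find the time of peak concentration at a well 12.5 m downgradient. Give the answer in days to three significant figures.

8.17 days

For the 1D instantaneous-source solution, setting ∂C/∂t = 0 at fixed x gives v²t² + 2Dt − x² = 0, so t = (√(D² + v²x²) − D)/v².
√(D² + v²x²) = √(0.975² + 1.45² × 12.5²) = 18.15; v² = 2.1025.
t = (18.15 − 0.975)/2.1025 = 8.17 days (vs. the pure-advection estimate x/v = 8.62 d).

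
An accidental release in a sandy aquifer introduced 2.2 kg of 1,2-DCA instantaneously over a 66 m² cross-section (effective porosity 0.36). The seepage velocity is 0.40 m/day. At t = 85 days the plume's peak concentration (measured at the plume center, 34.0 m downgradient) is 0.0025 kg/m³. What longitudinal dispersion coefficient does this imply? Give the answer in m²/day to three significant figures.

1.28 m²/day

At the plume center C_max = M/(n_e·A·√(4πDt)), so D = M²/(4πt·(n_e·A·C_max)²).
n_e·A·C_max = 0.36 × 66 × 0.0025 = 0.05940 kg/m.
D = 2.2²/(4π × 85 × 0.05940²) = 1.28 m²/day.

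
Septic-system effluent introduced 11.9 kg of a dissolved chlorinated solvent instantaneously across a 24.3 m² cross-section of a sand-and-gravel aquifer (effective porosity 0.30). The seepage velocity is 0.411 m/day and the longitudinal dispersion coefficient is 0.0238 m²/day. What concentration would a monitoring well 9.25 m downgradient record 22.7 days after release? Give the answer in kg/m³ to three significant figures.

0.625 kg/m³

For an instantaneous plane source, C(x,t) = M/(n_e·A·√(4πDt)) · exp(−(x−vt)²/(4Dt)), with n_e·A the pore (flow) area.
Plume center vt = 0.411 × 22.7 = 9.3297 m, so the well at 9.25 m is 0.0797 m upgradient of the peak.
√(4πDt) = 2.606 m, giving peak height M/(n_e·A·√(4πDt)) = 11.9/(0.30 × 24.3 × 2.606) = 0.6264 kg/m³.
(x−vt)²/(4Dt) = (-0.0797)²/(4 × 0.0238 × 22.7) = 0.002939; exp(−0.002939) = 0.9971.
C = 0.6264 × 0.9971 = 0.625 kg/m³.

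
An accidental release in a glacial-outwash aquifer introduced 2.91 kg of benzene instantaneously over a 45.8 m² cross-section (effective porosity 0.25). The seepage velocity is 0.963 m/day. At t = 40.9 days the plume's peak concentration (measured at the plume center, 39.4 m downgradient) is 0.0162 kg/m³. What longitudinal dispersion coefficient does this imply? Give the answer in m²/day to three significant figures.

At the plume center C_max = M/(n_e·A·√(4πDt)), so D = M²/(4πt·(n_e·A·C_max)²).
n_e·A·C_max = 0.25 × 45.8 × 0.0162 = 0.1855 kg/m.
D = 2.91²/(4π × 40.9 × 0.1855²) = 0.479 m²/day.

0.479 m²/day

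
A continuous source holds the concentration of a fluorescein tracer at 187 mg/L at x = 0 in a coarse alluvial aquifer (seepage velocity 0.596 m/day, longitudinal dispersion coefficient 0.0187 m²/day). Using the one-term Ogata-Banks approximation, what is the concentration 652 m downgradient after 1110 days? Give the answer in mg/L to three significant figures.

For a continuous step input, C/C₀ ≈ ½·erfc((x−vt)/(2√(Dt))).
vt = 0.596 × 1110 = 661.56 m and 2√(Dt) = 2√(0.0187 × 1110) = 9.112 m.
Argument (x−vt)/(2√(Dt)) = (652 − 661.56)/9.112 = -1.049; ½·erfc(-1.049) = 0.9310.
C = 187 × 0.9310 = 174 mg/L.

174 mg/L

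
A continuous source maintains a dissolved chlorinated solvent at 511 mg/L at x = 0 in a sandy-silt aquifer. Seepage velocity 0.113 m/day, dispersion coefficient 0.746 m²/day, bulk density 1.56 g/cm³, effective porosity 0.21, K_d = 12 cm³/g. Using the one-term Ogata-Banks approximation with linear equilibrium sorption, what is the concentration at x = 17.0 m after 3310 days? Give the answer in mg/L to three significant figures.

Retardation factor R = 1 + ρ_b·K_d/n = 1 + 1.56 × 12/0.21 = 90.14.
Sorption retards both mechanisms: v_R = v/R = 0.001254 m/day, D_R = D/R = 0.008276 m²/day.
v_R·t = 0.001254 × 3310 = 4.15074 m; 2√(D_R t) = 10.47 m; argument = (17.0 − 4.15074)/10.47 = 1.227.
C = C₀ × ½·erfc(1.227) = 511 × 0.04135 = 21.1 mg/L.

21.1 mg/L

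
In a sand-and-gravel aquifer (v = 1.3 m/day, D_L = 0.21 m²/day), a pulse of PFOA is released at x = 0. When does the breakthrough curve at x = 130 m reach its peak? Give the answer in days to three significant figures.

For the 1D instantaneous-source solution, setting ∂C/∂t = 0 at fixed x gives v²t² + 2Dt − x² = 0, so t = (√(D² + v²x²) − D)/v².
√(D² + v²x²) = √(0.21² + 1.3² × 130²) = 169.0; v² = 1.69.
t = (169.0 − 0.21)/1.69 = 99.9 days (vs. the pure-advection estimate x/v = 100 d).

99.9 days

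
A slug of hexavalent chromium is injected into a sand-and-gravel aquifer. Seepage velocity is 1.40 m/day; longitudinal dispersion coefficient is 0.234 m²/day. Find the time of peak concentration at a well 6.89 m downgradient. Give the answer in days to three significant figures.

For the 1D instantaneous-source solution, setting ∂C/∂t = 0 at fixed x gives v²t² + 2Dt − x² = 0, so t = (√(D² + v²x²) − D)/v².
√(D² + v²x²) = √(0.234² + 1.40² × 6.89²) = 9.649; v² = 1.96.
t = (9.649 − 0.234)/1.96 = 4.80 days (vs. the pure-advection estimate x/v = 4.92 d).

4.80 days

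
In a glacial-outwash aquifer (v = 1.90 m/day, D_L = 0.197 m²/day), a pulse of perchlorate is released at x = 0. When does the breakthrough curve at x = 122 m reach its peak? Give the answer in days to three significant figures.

For the 1D instantaneous-source solution, setting ∂C/∂t = 0 at fixed x gives v²t² + 2Dt − x² = 0, so t = (√(D² + v²x²) − D)/v².
√(D² + v²x²) = √(0.197² + 1.90² × 122²) = 231.8; v² = 3.61.
t = (231.8 − 0.197)/3.61 = 64.2 days (vs. the pure-advection estimate x/v = 64.2 d).

64.2 days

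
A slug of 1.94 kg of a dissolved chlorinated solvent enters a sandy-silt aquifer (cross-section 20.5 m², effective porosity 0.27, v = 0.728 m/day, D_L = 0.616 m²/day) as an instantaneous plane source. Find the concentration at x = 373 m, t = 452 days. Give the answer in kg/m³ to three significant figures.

0.00105 kg/m³

For an instantaneous plane source, C(x,t) = M/(n_e·A·√(4πDt)) · exp(−(x−vt)²/(4Dt)), with n_e·A the pore (flow) area.
Plume center vt = 0.728 × 452 = 329.056 m, so the well at 373 m is 43.944 m downgradient of the peak.
√(4πDt) = 59.15 m, giving peak height M/(n_e·A·√(4πDt)) = 1.94/(0.27 × 20.5 × 59.15) = 0.005926 kg/m³.
(x−vt)²/(4Dt) = (43.944)²/(4 × 0.616 × 452) = 1.734; exp(−1.734) = 0.1766.
C = 0.005926 × 0.1766 = 0.00105 kg/m³.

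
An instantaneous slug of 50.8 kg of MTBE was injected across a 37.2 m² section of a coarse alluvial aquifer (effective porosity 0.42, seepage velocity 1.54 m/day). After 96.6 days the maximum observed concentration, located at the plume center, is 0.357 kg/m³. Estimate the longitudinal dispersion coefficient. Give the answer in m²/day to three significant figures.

At the plume center C_max = M/(n_e·A·√(4πDt)), so D = M²/(4πt·(n_e·A·C_max)²).
n_e·A·C_max = 0.42 × 37.2 × 0.357 = 5.578 kg/m.
D = 50.8²/(4π × 96.6 × 5.578²) = 0.0683 m²/day.

0.0683 m²/day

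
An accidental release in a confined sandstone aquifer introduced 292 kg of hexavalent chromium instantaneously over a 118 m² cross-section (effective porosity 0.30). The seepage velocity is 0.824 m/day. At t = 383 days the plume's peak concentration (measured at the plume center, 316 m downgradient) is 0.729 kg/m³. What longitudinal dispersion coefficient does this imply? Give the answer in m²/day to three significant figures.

0.0266 m²/day

At the plume center C_max = M/(n_e·A·√(4πDt)), so D = M²/(4πt·(n_e·A·C_max)²).
n_e·A·C_max = 0.30 × 118 × 0.729 = 25.81 kg/m.
D = 292²/(4π × 383 × 25.81²) = 0.0266 m²/day.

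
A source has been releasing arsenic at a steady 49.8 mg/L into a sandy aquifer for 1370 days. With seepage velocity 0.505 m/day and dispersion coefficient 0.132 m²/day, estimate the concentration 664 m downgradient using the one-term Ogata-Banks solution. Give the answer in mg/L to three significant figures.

46.2 mg/L

For a continuous step input, C/C₀ ≈ ½·erfc((x−vt)/(2√(Dt))).
vt = 0.505 × 1370 = 691.85 m and 2√(Dt) = 2√(0.132 × 1370) = 26.90 m.
Argument (x−vt)/(2√(Dt)) = (664 − 691.85)/26.90 = -1.035; ½·erfc(-1.035) = 0.9284.
C = 49.8 × 0.9284 = 46.2 mg/L.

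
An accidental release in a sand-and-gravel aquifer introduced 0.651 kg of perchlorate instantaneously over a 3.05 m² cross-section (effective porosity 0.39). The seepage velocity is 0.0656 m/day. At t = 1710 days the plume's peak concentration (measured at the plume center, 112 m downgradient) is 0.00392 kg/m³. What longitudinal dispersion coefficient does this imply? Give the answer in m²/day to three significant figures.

0.907 m²/day

At the plume center C_max = M/(n_e·A·√(4πDt)), so D = M²/(4πt·(n_e·A·C_max)²).
n_e·A·C_max = 0.39 × 3.05 × 0.00392 = 0.004663 kg/m.
D = 0.651²/(4π × 1710 × 0.004663²) = 0.907 m²/day.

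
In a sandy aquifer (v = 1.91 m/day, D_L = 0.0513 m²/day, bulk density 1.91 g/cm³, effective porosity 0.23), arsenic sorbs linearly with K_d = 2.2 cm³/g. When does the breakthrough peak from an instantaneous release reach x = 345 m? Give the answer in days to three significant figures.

Retardation factor R = 1 + ρ_b·K_d/n = 1 + 1.91 × 2.2/0.23 = 19.27.
Sorption retards both mechanisms: v_R = v/R = 0.09912 m/day, D_R = D/R = 0.002662 m²/day.
Peak time from v_R²t² + 2D_R t − x² = 0: t = (√(D_R² + v_R²x²) − D_R)/v_R².
√(D_R² + v_R²x²) = √(0.002662² + 0.09912² × 345²) = 34.20; v_R² = 0.009825.
t = (34.20 − 0.002662)/0.009825 = 3480 days.

3480 days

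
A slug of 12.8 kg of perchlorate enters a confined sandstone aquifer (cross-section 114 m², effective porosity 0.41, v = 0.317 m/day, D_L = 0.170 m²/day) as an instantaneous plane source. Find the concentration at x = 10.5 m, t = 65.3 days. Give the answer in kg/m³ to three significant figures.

For an instantaneous plane source, C(x,t) = M/(n_e·A·√(4πDt)) · exp(−(x−vt)²/(4Dt)), with n_e·A the pore (flow) area.
Plume center vt = 0.317 × 65.3 = 20.7001 m, so the well at 10.5 m is 10.2001 m upgradient of the peak.
√(4πDt) = 11.81 m, giving peak height M/(n_e·A·√(4πDt)) = 12.8/(0.41 × 114 × 11.81) = 0.02319 kg/m³.
(x−vt)²/(4Dt) = (-10.2001)²/(4 × 0.170 × 65.3) = 2.343; exp(−2.343) = 0.09604.
C = 0.02319 × 0.09604 = 0.00223 kg/m³.

0.00223 kg/m³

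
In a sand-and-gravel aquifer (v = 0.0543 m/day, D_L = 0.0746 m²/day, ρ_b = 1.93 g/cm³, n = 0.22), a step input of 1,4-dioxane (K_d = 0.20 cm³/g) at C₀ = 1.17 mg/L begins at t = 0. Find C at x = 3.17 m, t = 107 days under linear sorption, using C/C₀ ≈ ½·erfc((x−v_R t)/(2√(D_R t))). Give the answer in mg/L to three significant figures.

Retardation factor R = 1 + ρ_b·K_d/n = 1 + 1.93 × 0.20/0.22 = 2.755.
Sorption retards both mechanisms: v_R = v/R = 0.01971 m/day, D_R = D/R = 0.02708 m²/day.
v_R·t = 0.01971 × 107 = 2.10897 m; 2√(D_R t) = 3.404 m; argument = (3.17 − 2.10897)/3.404 = 0.3117.
C = C₀ × ½·erfc(0.3117) = 1.17 × 0.3297 = 0.386 mg/L.

0.386 mg/L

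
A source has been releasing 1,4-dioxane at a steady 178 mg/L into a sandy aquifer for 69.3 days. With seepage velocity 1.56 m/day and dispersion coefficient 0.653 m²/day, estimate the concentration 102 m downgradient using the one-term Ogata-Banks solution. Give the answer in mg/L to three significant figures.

132 mg/L

For a continuous step input, C/C₀ ≈ ½·erfc((x−vt)/(2√(Dt))).
vt = 1.56 × 69.3 = 108.108 m and 2√(Dt) = 2√(0.653 × 69.3) = 13.45 m.
Argument (x−vt)/(2√(Dt)) = (102 − 108.108)/13.45 = -0.4541; ½·erfc(-0.4541) = 0.7396.
C = 178 × 0.7396 = 132 mg/L.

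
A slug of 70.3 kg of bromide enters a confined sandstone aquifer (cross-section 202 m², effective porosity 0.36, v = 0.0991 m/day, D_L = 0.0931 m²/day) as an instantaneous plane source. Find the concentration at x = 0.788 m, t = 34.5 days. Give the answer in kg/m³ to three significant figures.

For an instantaneous plane source, C(x,t) = M/(n_e·A·√(4πDt)) · exp(−(x−vt)²/(4Dt)), with n_e·A the pore (flow) area.
Plume center vt = 0.0991 × 34.5 = 3.41895 m, so the well at 0.788 m is 2.63095 m upgradient of the peak.
√(4πDt) = 6.353 m, giving peak height M/(n_e·A·√(4πDt)) = 70.3/(0.36 × 202 × 6.353) = 0.1522 kg/m³.
(x−vt)²/(4Dt) = (-2.63095)²/(4 × 0.0931 × 34.5) = 0.5388; exp(−0.5388) = 0.5834.
C = 0.1522 × 0.5834 = 0.0888 kg/m³.

0.0888 kg/m³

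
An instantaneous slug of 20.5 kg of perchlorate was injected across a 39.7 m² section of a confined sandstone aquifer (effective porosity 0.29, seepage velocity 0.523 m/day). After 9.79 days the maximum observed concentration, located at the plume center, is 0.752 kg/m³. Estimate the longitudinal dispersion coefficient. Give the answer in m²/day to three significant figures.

0.0456 m²/day

At the plume center C_max = M/(n_e·A·√(4πDt)), so D = M²/(4πt·(n_e·A·C_max)²).
n_e·A·C_max = 0.29 × 39.7 × 0.752 = 8.658 kg/m.
D = 20.5²/(4π × 9.79 × 8.658²) = 0.0456 m²/day.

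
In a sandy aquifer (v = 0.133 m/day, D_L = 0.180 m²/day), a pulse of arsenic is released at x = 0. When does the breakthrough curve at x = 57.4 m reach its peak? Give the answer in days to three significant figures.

422 days

For the 1D instantaneous-source solution, setting ∂C/∂t = 0 at fixed x gives v²t² + 2Dt − x² = 0, so t = (√(D² + v²x²) − D)/v².
√(D² + v²x²) = √(0.180² + 0.133² × 57.4²) = 7.636; v² = 0.017689.
t = (7.636 − 0.180)/0.017689 = 422 days (vs. the pure-advection estimate x/v = 432 d).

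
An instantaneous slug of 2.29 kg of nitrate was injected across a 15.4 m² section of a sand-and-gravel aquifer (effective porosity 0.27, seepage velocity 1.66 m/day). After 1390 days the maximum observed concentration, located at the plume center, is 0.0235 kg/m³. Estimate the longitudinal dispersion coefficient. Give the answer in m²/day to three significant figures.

At the plume center C_max = M/(n_e·A·√(4πDt)), so D = M²/(4πt·(n_e·A·C_max)²).
n_e·A·C_max = 0.27 × 15.4 × 0.0235 = 0.09771 kg/m.
D = 2.29²/(4π × 1390 × 0.09771²) = 0.0314 m²/day.

0.0314 m²/day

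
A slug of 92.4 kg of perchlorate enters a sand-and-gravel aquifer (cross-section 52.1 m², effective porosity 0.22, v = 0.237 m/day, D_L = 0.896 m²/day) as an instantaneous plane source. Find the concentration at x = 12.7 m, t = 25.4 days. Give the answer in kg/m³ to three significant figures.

0.292 kg/m³

For an instantaneous plane source, C(x,t) = M/(n_e·A·√(4πDt)) · exp(−(x−vt)²/(4Dt)), with n_e·A the pore (flow) area.
Plume center vt = 0.237 × 25.4 = 6.0198 m, so the well at 12.7 m is 6.6802 m downgradient of the peak.
√(4πDt) = 16.91 m, giving peak height M/(n_e·A·√(4πDt)) = 92.4/(0.22 × 52.1 × 16.91) = 0.4767 kg/m³.
(x−vt)²/(4Dt) = (6.6802)²/(4 × 0.896 × 25.4) = 0.4902; exp(−0.4902) = 0.6125.
C = 0.4767 × 0.6125 = 0.292 kg/m³.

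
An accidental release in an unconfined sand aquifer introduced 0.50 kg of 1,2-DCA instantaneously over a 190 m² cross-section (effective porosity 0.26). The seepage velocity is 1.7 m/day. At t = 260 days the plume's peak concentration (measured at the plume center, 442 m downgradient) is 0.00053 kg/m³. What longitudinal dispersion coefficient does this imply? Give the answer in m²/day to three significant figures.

At the plume center C_max = M/(n_e·A·√(4πDt)), so D = M²/(4πt·(n_e·A·C_max)²).
n_e·A·C_max = 0.26 × 190 × 0.00053 = 0.02618 kg/m.
D = 0.50²/(4π × 260 × 0.02618²) = 0.112 m²/day.

0.112 m²/day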